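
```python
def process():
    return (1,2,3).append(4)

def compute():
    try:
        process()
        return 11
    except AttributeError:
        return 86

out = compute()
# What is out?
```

Step-by-step execution trace:
1. `compute()` calls `process()`.
2. `process()` evaluates `(1,2,3).append(4)`, which raises AttributeError; it propagates to the caller.
3. `return 11` is not reached.
4. `except AttributeError` in compute matches → returns 86.
5. out = 86.
Result: 86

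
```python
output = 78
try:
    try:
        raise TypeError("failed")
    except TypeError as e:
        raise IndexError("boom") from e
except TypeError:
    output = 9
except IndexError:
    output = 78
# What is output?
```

Step-by-step execution trace:
1. Inner try raises TypeError; inner `except TypeError as e` catches it.
2. `raise IndexError(...) from e` raises IndexError (TypeError is attached as __cause__, but only IndexError is active).
3. Outer `except TypeError` does not match IndexError; skipped.
4. Outer `except IndexError` matches → output = 78.
Result: 78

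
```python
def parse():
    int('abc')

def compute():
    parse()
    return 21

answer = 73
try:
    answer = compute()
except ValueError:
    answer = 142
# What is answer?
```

Step-by-step execution trace:
1. answer starts at 73.
2. try: `compute()` calls `parse()`.
3. `parse()` evaluates `int('abc')`, which raises ValueError; it propagates through compute (uncaught).
4. `return 21` in compute is not reached; the assignment to answer does not complete.
5. `except ValueError` matches → answer = 142.
Result: 142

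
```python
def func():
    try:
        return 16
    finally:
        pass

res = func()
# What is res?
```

Step-by-step execution trace:
1. `func()` enters try: `return 16` sets pending return value 16.
2. Before returning, `finally: pass` runs (no effect).
3. func() returns 16 → res = 16.
Result: 16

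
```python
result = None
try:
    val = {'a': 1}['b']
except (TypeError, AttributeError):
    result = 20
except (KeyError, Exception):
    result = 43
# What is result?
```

Step-by-step execution trace:
1. `val = {'a': 1}['b']` raises KeyError.
2. `except (TypeError, AttributeError)` does not match KeyError; skipped.
3. `except (KeyError, Exception)` matches (KeyError is in the tuple) → result = 43.
Result: 43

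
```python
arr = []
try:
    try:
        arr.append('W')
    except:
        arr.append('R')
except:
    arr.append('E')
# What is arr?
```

Step-by-step execution trace:
1. Inner try: `arr.append('W')` → arr = ['W']. No exception raised.
2. Inner `except` is skipped.
3. Inner try completes normally; outer `except` is skipped.
Result: ['W']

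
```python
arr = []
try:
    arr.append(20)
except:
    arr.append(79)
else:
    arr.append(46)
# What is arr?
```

Step-by-step execution trace:
1. try: `arr.append(20)` → arr = [20]. No exception raised.
2. `except` is skipped.
3. `else` runs (try completed without exception): `arr.append(46)` → arr = [20, 46].
Result: [20, 46]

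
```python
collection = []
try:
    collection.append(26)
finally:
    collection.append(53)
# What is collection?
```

Step-by-step execution trace:
1. try: `collection.append(26)` → collection = [26].
2. The try body completes without raising.
3. finally always runs: `collection.append(53)` → collection = [26, 53].
Result: [26, 53]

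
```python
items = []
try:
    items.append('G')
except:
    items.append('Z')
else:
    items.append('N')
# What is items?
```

Step-by-step execution trace:
1. try: `items.append('G')` → items = ['G']. No exception raised.
2. `except` is skipped.
3. `else` runs (try completed without exception): `items.append('N')` → items = ['G', 'N'].
Result: ['G', 'N']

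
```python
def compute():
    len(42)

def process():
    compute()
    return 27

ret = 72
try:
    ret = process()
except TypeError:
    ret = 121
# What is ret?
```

Step-by-step execution trace:
1. ret starts at 72.
2. try: `process()` calls `compute()`.
3. `compute()` evaluates `len(42)`, which raises TypeError; it propagates through process (uncaught).
4. `return 27` in process is not reached; the assignment to ret does not complete.
5. `except TypeError` matches → ret = 121.
Result: 121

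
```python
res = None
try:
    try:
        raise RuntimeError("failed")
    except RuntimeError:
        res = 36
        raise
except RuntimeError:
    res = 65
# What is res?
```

Step-by-step execution trace:
1. Inner try: `raise RuntimeError("failed")` raises RuntimeError.
2. Inner `except RuntimeError` matches → res = 36.
3. bare `raise` re-raises the same RuntimeError.
4. Outer `except RuntimeError` matches → res = 65.
Result: 65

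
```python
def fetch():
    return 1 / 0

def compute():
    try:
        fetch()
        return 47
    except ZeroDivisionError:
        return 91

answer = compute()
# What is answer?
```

Step-by-step execution trace:
1. `compute()` calls `fetch()`.
2. `fetch()` evaluates `1 / 0`, which raises ZeroDivisionError; it propagates to the caller.
3. `return 47` is not reached.
4. `except ZeroDivisionError` in compute matches → returns 91.
5. answer = 91.
Result: 91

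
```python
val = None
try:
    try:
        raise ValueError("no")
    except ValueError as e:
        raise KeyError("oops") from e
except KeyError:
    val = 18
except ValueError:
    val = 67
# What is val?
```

Step-by-step execution trace:
1. Inner try raises ValueError; inner `except ValueError as e` catches it.
2. `raise KeyError(...) from e` raises KeyError (ValueError is attached as __cause__, but only KeyError is active).
3. Outer `except KeyError` matches → val = 18.
4. `except ValueError` is not reached.
Result: 18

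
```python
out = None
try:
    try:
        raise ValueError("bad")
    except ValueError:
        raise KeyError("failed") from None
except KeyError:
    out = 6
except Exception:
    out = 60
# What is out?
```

Step-by-step execution trace:
1. Inner try raises ValueError; inner `except ValueError` catches it.
2. `raise KeyError(...) from None` raises KeyError (from None suppresses __context__, but the active exception is still KeyError).
3. Outer `except KeyError` matches → out = 6.
4. `except Exception` is not reached.
Result: 6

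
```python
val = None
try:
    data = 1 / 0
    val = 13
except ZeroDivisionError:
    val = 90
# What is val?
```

Step-by-step execution trace:
1. `data = 1 / 0` raises ZeroDivisionError.
2. `val = 13` is not reached.
3. `except ZeroDivisionError` matches → val = 90.
Result: 90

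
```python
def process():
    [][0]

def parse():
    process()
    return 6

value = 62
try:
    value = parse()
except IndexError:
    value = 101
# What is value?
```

Step-by-step execution trace:
1. value starts at 62.
2. try: `parse()` calls `process()`.
3. `process()` evaluates `[][0]`, which raises IndexError; it propagates through parse (uncaught).
4. `return 6` in parse is not reached; the assignment to value does not complete.
5. `except IndexError` matches → value = 101.
Result: 101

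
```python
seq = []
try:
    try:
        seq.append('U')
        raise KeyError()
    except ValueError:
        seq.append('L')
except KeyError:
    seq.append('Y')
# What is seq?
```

Step-by-step execution trace:
1. Inner try: `seq.append('U')` → seq = ['U'].
2. `raise KeyError()` raises KeyError.
3. Inner `except ValueError` does not match KeyError; exception propagates to outer try.
4. Outer `except KeyError` matches → `seq.append('Y')` → seq = ['U', 'Y'].
Result: ['U', 'Y']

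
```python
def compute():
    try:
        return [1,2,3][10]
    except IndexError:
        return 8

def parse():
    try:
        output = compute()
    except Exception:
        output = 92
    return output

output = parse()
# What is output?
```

Step-by-step execution trace:
1. `parse()` calls `compute()`.
2. In compute: `[1,2,3][10]` raises IndexError; `except IndexError` catches it → returns 8.
3. In parse: `output = compute()` → output = 8. No exception reaches parse.
4. `except Exception` is skipped; parse returns 8.
5. output = 8.
Result: 8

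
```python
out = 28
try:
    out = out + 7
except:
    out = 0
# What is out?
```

Step-by-step execution trace:
1. out starts at 28.
2. try: `out = out + 7` → out = 35. No exception raised.
3. `except` is skipped.
Result: 35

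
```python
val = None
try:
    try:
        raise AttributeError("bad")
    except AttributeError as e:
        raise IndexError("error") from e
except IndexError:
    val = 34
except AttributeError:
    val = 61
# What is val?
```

Step-by-step execution trace:
1. Inner try raises AttributeError; inner `except AttributeError as e` catches it.
2. `raise IndexError(...) from e` raises IndexError (AttributeError is attached as __cause__, but only IndexError is active).
3. Outer `except IndexError` matches → val = 34.
4. `except AttributeError` is not reached.
Result: 34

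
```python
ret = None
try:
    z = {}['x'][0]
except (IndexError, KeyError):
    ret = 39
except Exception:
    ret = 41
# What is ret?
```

Step-by-step execution trace:
1. `z = {}['x'][0]` raises KeyError.
2. `except (IndexError, KeyError)` matches (KeyError is in the tuple) → ret = 39.
3. `except Exception` is not reached.
Result: 39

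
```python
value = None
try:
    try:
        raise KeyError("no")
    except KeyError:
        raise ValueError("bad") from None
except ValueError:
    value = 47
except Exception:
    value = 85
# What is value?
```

Step-by-step execution trace:
1. Inner try raises KeyError; inner `except KeyError` catches it.
2. `raise ValueError(...) from None` raises ValueError (from None suppresses __context__, but the active exception is still ValueError).
3. Outer `except ValueError` matches → value = 47.
4. `except Exception` is not reached.
Result: 47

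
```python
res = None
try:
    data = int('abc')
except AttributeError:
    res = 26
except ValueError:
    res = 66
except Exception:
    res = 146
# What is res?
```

Step-by-step execution trace:
1. `data = int('abc')` raises ValueError.
2. `except AttributeError` does not match ValueError; skipped.
3. `except ValueError` matches → res = 66.
4. Remaining except clauses are skipped.
Result: 66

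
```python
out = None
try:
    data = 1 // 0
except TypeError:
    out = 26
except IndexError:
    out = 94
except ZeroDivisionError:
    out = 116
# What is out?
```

Step-by-step execution trace:
1. `data = 1 // 0` raises ZeroDivisionError.
2. `except TypeError` does not match ZeroDivisionError; skipped.
3. `except IndexError` does not match ZeroDivisionError; skipped.
4. `except ZeroDivisionError` matches → out = 116.
Result: 116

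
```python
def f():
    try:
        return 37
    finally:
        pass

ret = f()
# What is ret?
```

Step-by-step execution trace:
1. `f()` enters try: `return 37` sets pending return value 37.
2. Before returning, `finally: pass` runs (no effect).
3. f() returns 37 → ret = 37.
Result: 37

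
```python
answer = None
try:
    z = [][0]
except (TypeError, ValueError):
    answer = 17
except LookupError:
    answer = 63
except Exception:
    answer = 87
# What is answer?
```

Step-by-step execution trace:
1. `z = [][0]` raises IndexError.
2. `except (TypeError, ValueError)` does not match IndexError; skipped.
3. `except LookupError` matches (IndexError is a subclass of LookupError) → answer = 63.
4. `except Exception` is not reached.
Result: 63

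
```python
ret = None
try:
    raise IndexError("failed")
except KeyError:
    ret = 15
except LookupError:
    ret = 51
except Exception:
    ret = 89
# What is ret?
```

Step-by-step execution trace:
1. `raise IndexError(...)` raises IndexError.
2. `except KeyError` does not match (IndexError is not a subclass of KeyError); skipped.
3. `except LookupError` matches (IndexError is a subclass of LookupError) → ret = 51.
4. `except Exception` is not reached.
Result: 51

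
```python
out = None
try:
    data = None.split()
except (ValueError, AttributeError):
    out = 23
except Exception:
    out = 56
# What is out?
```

Step-by-step execution trace:
1. `data = None.split()` raises AttributeError.
2. `except (ValueError, AttributeError)` matches (AttributeError is in the tuple) → out = 23.
3. `except Exception` is not reached.
Result: 23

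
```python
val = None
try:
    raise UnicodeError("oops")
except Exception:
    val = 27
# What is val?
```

Step-by-step execution trace:
1. `raise UnicodeError(...)` raises UnicodeError.
2. `except Exception` matches (UnicodeError is a subclass of Exception) → val = 27.
Result: 27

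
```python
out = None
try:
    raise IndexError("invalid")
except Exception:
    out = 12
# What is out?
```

Step-by-step execution trace:
1. `raise IndexError(...)` raises IndexError.
2. `except Exception` matches (IndexError is a subclass of Exception) → out = 12.
Result: 12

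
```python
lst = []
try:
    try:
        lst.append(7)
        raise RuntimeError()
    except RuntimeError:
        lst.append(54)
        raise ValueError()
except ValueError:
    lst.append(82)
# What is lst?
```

Step-by-step execution trace:
1. Inner try: `lst.append(7)` → lst = [7].
2. `raise RuntimeError()` raises RuntimeError.
3. Inner `except RuntimeError` matches → `lst.append(54)` → lst = [7, 54].
4. `raise ValueError()` raises ValueError; propagates to outer try.
5. Outer `except ValueError` matches → `lst.append(82)` → lst = [7, 54, 82].
Result: [7, 54, 82]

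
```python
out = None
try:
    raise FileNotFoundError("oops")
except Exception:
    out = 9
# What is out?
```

Step-by-step execution trace:
1. `raise FileNotFoundError(...)` raises FileNotFoundError.
2. `except Exception` matches (FileNotFoundError is a subclass of Exception) → out = 9.
Result: 9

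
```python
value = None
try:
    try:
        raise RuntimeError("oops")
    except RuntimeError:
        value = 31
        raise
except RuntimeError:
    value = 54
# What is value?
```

Step-by-step execution trace:
1. Inner try: `raise RuntimeError("oops")` raises RuntimeError.
2. Inner `except RuntimeError` matches → value = 31.
3. bare `raise` re-raises the same RuntimeError.
4. Outer `except RuntimeError` matches → value = 54.
Result: 54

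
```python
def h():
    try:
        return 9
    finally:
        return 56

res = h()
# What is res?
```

Step-by-step execution trace:
1. `h()` enters try: `return 9` sets pending return value 9.
2. Before returning, `finally: return 56` runs and overrides the pending return.
3. h() returns 56 → res = 56.
Result: 56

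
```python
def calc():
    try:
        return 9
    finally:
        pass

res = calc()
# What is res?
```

Step-by-step execution trace:
1. `calc()` enters try: `return 9` sets pending return value 9.
2. Before returning, `finally: pass` runs (no effect).
3. calc() returns 9 → res = 9.
Result: 9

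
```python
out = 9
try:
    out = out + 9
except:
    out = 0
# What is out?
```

Step-by-step execution trace:
1. out starts at 9.
2. try: `out = out + 9` → out = 18. No exception raised.
3. `except` is skipped.
Result: 18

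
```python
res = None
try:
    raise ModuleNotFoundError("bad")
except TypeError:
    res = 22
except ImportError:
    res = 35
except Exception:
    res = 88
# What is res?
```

Step-by-step execution trace:
1. `raise ModuleNotFoundError(...)` raises ModuleNotFoundError.
2. `except TypeError` does not match (ModuleNotFoundError is not a subclass of TypeError); skipped.
3. `except ImportError` matches (ModuleNotFoundError is a subclass of ImportError) → res = 35.
4. `except Exception` is not reached.
Result: 35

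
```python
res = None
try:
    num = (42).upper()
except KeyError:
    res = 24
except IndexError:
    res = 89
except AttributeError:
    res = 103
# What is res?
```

Step-by-step execution trace:
1. `num = (42).upper()` raises AttributeError.
2. `except KeyError` does not match AttributeError; skipped.
3. `except IndexError` does not match AttributeError; skipped.
4. `except AttributeError` matches → res = 103.
Result: 103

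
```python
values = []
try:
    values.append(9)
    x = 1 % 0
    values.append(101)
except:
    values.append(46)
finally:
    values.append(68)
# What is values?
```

Step-by-step execution trace:
1. try: `values.append(9)` → values = [9].
2. `x = 1 % 0` raises ZeroDivisionError; `values.append(101)` is not reached.
3. bare `except` matches → `values.append(46)` → values = [9, 46].
4. finally always runs: `values.append(68)` → values = [9, 46, 68].
Result: [9, 46, 68]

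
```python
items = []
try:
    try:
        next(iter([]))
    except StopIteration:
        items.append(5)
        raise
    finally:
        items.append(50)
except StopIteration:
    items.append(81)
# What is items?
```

Step-by-step execution trace:
1. Inner try: `next(iter([]))` raises StopIteration.
2. Inner `except StopIteration` matches → `items.append(5)` → items = [5].
3. bare `raise` re-raises StopIteration.
4. Inner `finally` runs during unwinding: `items.append(50)` → items = [5, 50].
5. Outer `except StopIteration` matches → `items.append(81)` → items = [5, 50, 81].
Result: [5, 50, 81]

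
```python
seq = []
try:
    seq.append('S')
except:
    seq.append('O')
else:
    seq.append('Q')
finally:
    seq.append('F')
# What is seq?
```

Step-by-step execution trace:
1. try: `seq.append('S')` → seq = ['S']. No exception raised.
2. `except` is skipped.
3. `else` runs: `seq.append('Q')` → seq = ['S', 'Q'].
4. `finally` always runs: `seq.append('F')` → seq = ['S', 'Q', 'F'].
Result: ['S', 'Q', 'F']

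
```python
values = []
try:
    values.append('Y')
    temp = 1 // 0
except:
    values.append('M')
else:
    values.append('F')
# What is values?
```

Step-by-step execution trace:
1. try: `values.append('Y')` → values = ['Y'].
2. `temp = 1 // 0` raises ZeroDivisionError.
3. bare `except` matches → `values.append('M')` → values = ['Y', 'M'].
4. `else` is skipped (an exception was raised).
Result: ['Y', 'M']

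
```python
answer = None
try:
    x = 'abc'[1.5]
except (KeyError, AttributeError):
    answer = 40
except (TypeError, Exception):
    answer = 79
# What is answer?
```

Step-by-step execution trace:
1. `x = 'abc'[1.5]` raises TypeError.
2. `except (KeyError, AttributeError)` does not match TypeError; skipped.
3. `except (TypeError, Exception)` matches (TypeError is in the tuple) → answer = 79.
Result: 79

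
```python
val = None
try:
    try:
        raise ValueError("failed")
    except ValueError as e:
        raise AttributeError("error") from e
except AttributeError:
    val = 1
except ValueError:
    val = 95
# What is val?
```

Step-by-step execution trace:
1. Inner try raises ValueError; inner `except ValueError as e` catches it.
2. `raise AttributeError(...) from e` raises AttributeError (ValueError is attached as __cause__, but only AttributeError is active).
3. Outer `except AttributeError` matches → val = 1.
4. `except ValueError` is not reached.
Result: 1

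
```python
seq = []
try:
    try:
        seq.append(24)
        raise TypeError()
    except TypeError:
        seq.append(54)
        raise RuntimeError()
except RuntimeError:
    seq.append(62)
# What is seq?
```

Step-by-step execution trace:
1. Inner try: `seq.append(24)` → seq = [24].
2. `raise TypeError()` raises TypeError.
3. Inner `except TypeError` matches → `seq.append(54)` → seq = [24, 54].
4. `raise RuntimeError()` raises RuntimeError; propagates to outer try.
5. Outer `except RuntimeError` matches → `seq.append(62)` → seq = [24, 54, 62].
Result: [24, 54, 62]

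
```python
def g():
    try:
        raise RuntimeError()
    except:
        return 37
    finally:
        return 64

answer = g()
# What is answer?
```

Step-by-step execution trace:
1. `g()` enters try: `raise RuntimeError()` raises RuntimeError.
2. bare `except` matches → `return 37` sets pending return value 37.
3. Before returning, `finally: return 64` runs and overrides the pending return.
4. g() returns 64 → answer = 64.
Result: 64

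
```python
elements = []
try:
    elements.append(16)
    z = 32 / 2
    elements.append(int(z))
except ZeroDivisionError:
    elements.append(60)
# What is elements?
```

Step-by-step execution trace:
1. try: `elements.append(16)` → elements = [16].
2. `z = 32 / 2` → z = 16.0. No exception raised.
3. `elements.append(int(z))` → elements = [16, 16].
4. `except ZeroDivisionError` is skipped (no exception was raised).
Result: [16, 16]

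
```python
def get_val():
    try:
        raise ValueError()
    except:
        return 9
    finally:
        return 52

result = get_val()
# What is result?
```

Step-by-step execution trace:
1. `get_val()` enters try: `raise ValueError()` raises ValueError.
2. bare `except` matches → `return 9` sets pending return value 9.
3. Before returning, `finally: return 52` runs and overrides the pending return.
4. get_val() returns 52 → result = 52.
Result: 52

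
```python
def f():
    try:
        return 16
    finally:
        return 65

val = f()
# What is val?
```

Step-by-step execution trace:
1. `f()` enters try: `return 16` sets pending return value 16.
2. Before returning, `finally: return 65` runs and overrides the pending return.
3. f() returns 65 → val = 65.
Result: 65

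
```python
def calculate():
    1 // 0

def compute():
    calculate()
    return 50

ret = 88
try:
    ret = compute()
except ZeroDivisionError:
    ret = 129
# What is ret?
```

Step-by-step execution trace:
1. ret starts at 88.
2. try: `compute()` calls `calculate()`.
3. `calculate()` evaluates `1 // 0`, which raises ZeroDivisionError; it propagates through compute (uncaught).
4. `return 50` in compute is not reached; the assignment to ret does not complete.
5. `except ZeroDivisionError` matches → ret = 129.
Result: 129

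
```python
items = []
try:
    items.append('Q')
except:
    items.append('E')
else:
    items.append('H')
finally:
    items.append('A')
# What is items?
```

Step-by-step execution trace:
1. try: `items.append('Q')` → items = ['Q']. No exception raised.
2. `except` is skipped.
3. `else` runs: `items.append('H')` → items = ['Q', 'H'].
4. `finally` always runs: `items.append('A')` → items = ['Q', 'H', 'A'].
Result: ['Q', 'H', 'A']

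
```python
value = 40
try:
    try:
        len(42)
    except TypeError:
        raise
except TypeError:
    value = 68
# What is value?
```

Step-by-step execution trace:
1. Inner try: `len(42)` raises TypeError.
2. Inner `except TypeError` matches; bare `raise` re-raises the same TypeError.
3. Outer `except TypeError` matches → value = 68.
Result: 68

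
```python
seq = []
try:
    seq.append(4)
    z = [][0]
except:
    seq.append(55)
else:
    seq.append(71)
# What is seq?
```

Step-by-step execution trace:
1. try: `seq.append(4)` → seq = [4].
2. `z = [][0]` raises IndexError.
3. bare `except` matches → `seq.append(55)` → seq = [4, 55].
4. `else` is skipped (an exception was raised).
Result: [4, 55]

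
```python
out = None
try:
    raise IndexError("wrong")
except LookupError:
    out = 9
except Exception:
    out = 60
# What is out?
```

Step-by-step execution trace:
1. `raise IndexError(...)` raises IndexError.
2. `except LookupError` matches (IndexError is a subclass of LookupError) → out = 9.
3. `except Exception` is not reached.
Result: 9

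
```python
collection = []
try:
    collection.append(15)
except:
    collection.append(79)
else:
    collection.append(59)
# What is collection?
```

Step-by-step execution trace:
1. try: `collection.append(15)` → collection = [15]. No exception raised.
2. `except` is skipped.
3. `else` runs (try completed without exception): `collection.append(59)` → collection = [15, 59].
Result: [15, 59]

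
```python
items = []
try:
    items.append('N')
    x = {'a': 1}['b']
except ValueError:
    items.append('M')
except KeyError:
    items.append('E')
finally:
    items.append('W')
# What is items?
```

Step-by-step execution trace:
1. try: `items.append('N')` → items = ['N'].
2. `x = {'a': 1}['b']` raises KeyError.
3. `except ValueError` does not match KeyError; skipped.
4. `except KeyError` matches → `items.append('E')` → items = ['N', 'E'].
5. finally always runs: `items.append('W')` → items = ['N', 'E', 'W'].
Result: ['N', 'E', 'W']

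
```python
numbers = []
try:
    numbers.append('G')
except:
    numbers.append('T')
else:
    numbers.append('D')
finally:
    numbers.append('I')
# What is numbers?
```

Step-by-step execution trace:
1. try: `numbers.append('G')` → numbers = ['G']. No exception raised.
2. `except` is skipped.
3. `else` runs: `numbers.append('D')` → numbers = ['G', 'D'].
4. `finally` always runs: `numbers.append('I')` → numbers = ['G', 'D', 'I'].
Result: ['G', 'D', 'I']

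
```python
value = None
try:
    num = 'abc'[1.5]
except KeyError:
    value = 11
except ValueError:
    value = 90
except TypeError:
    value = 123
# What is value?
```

Step-by-step execution trace:
1. `num = 'abc'[1.5]` raises TypeError.
2. `except KeyError` does not match TypeError; skipped.
3. `except ValueError` does not match TypeError; skipped.
4. `except TypeError` matches → value = 123.
Result: 123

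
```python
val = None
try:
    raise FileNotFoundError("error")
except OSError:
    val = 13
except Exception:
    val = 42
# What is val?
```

Step-by-step execution trace:
1. `raise FileNotFoundError(...)` raises FileNotFoundError.
2. `except OSError` matches (FileNotFoundError is a subclass of OSError) → val = 13.
3. `except Exception` is not reached.
Result: 13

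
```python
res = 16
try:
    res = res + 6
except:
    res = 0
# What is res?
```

Step-by-step execution trace:
1. res starts at 16.
2. try: `res = res + 6` → res = 22. No exception raised.
3. `except` is skipped.
Result: 22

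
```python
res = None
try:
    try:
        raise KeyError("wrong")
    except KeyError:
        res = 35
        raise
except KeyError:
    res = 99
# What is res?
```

Step-by-step execution trace:
1. Inner try: `raise KeyError("wrong")` raises KeyError.
2. Inner `except KeyError` matches → res = 35.
3. bare `raise` re-raises the same KeyError.
4. Outer `except KeyError` matches → res = 99.
Result: 99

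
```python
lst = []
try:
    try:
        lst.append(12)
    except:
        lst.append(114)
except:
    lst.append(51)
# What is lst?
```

Step-by-step execution trace:
1. Inner try: `lst.append(12)` → lst = [12]. No exception raised.
2. Inner `except` is skipped.
3. Inner try completes normally; outer `except` is skipped.
Result: [12]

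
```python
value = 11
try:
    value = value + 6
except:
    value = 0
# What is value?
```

Step-by-step execution trace:
1. value starts at 11.
2. try: `value = value + 6` → value = 17. No exception raised.
3. `except` is skipped.
Result: 17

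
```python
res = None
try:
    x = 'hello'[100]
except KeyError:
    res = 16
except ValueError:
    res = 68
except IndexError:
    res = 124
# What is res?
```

Step-by-step execution trace:
1. `x = 'hello'[100]` raises IndexError.
2. `except KeyError` does not match IndexError; skipped.
3. `except ValueError` does not match IndexError; skipped.
4. `except IndexError` matches → res = 124.
Result: 124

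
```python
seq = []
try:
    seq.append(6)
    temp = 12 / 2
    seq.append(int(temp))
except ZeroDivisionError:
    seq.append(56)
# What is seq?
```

Step-by-step execution trace:
1. try: `seq.append(6)` → seq = [6].
2. `temp = 12 / 2` → temp = 6.0. No exception raised.
3. `seq.append(int(temp))` → seq = [6, 6].
4. `except ZeroDivisionError` is skipped (no exception was raised).
Result: [6, 6]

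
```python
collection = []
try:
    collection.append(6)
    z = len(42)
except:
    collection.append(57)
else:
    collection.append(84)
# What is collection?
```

Step-by-step execution trace:
1. try: `collection.append(6)` → collection = [6].
2. `z = len(42)` raises TypeError.
3. bare `except` matches → `collection.append(57)` → collection = [6, 57].
4. `else` is skipped (an exception was raised).
Result: [6, 57]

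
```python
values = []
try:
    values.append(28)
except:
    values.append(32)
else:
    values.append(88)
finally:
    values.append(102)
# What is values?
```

Step-by-step execution trace:
1. try: `values.append(28)` → values = [28]. No exception raised.
2. `except` is skipped.
3. `else` runs: `values.append(88)` → values = [28, 88].
4. `finally` always runs: `values.append(102)` → values = [28, 88, 102].
Result: [28, 88, 102]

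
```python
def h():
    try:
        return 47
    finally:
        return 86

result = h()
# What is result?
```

Step-by-step execution trace:
1. `h()` enters try: `return 47` sets pending return value 47.
2. Before returning, `finally: return 86` runs and overrides the pending return.
3. h() returns 86 → result = 86.
Result: 86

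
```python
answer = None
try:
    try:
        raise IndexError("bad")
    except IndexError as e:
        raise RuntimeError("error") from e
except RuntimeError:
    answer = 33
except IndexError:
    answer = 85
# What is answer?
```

Step-by-step execution trace:
1. Inner try raises IndexError; inner `except IndexError as e` catches it.
2. `raise RuntimeError(...) from e` raises RuntimeError (IndexError is attached as __cause__, but only RuntimeError is active).
3. Outer `except RuntimeError` matches → answer = 33.
4. `except IndexError` is not reached.
Result: 33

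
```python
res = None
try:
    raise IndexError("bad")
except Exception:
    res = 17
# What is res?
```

Step-by-step execution trace:
1. `raise IndexError(...)` raises IndexError.
2. `except Exception` matches (IndexError is a subclass of Exception) → res = 17.
Result: 17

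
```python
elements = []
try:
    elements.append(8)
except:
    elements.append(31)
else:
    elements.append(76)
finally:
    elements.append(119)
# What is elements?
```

Step-by-step execution trace:
1. try: `elements.append(8)` → elements = [8]. No exception raised.
2. `except` is skipped.
3. `else` runs: `elements.append(76)` → elements = [8, 76].
4. `finally` always runs: `elements.append(119)` → elements = [8, 76, 119].
Result: [8, 76, 119]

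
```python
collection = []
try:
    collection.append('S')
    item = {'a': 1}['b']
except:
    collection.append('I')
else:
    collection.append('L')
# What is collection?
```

Step-by-step execution trace:
1. try: `collection.append('S')` → collection = ['S'].
2. `item = {'a': 1}['b']` raises KeyError.
3. bare `except` matches → `collection.append('I')` → collection = ['S', 'I'].
4. `else` is skipped (an exception was raised).
Result: ['S', 'I']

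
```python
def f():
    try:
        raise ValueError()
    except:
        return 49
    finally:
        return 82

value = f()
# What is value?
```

Step-by-step execution trace:
1. `f()` enters try: `raise ValueError()` raises ValueError.
2. bare `except` matches → `return 49` sets pending return value 49.
3. Before returning, `finally: return 82` runs and overrides the pending return.
4. f() returns 82 → value = 82.
Result: 82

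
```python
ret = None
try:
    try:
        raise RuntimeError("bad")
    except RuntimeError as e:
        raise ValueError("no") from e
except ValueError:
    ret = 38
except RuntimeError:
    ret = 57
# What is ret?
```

Step-by-step execution trace:
1. Inner try raises RuntimeError; inner `except RuntimeError as e` catches it.
2. `raise ValueError(...) from e` raises ValueError (RuntimeError is attached as __cause__, but only ValueError is active).
3. Outer `except ValueError` matches → ret = 38.
4. `except RuntimeError` is not reached.
Result: 38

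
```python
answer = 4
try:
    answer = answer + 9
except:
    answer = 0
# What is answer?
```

Step-by-step execution trace:
1. answer starts at 4.
2. try: `answer = answer + 9` → answer = 13. No exception raised.
3. `except` is skipped.
Result: 13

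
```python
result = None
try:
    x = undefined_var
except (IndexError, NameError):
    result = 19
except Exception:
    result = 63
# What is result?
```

Step-by-step execution trace:
1. `x = undefined_var` raises NameError.
2. `except (IndexError, NameError)` matches (NameError is in the tuple) → result = 19.
3. `except Exception` is not reached.
Result: 19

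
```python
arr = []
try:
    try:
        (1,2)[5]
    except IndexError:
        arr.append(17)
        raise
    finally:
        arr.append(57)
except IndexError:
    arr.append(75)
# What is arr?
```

Step-by-step execution trace:
1. Inner try: `(1,2)[5]` raises IndexError.
2. Inner `except IndexError` matches → `arr.append(17)` → arr = [17].
3. bare `raise` re-raises IndexError.
4. Inner `finally` runs during unwinding: `arr.append(57)` → arr = [17, 57].
5. Outer `except IndexError` matches → `arr.append(75)` → arr = [17, 57, 75].
Result: [17, 57, 75]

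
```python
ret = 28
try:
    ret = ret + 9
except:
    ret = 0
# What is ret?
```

Step-by-step execution trace:
1. ret starts at 28.
2. try: `ret = ret + 9` → ret = 37. No exception raised.
3. `except` is skipped.
Result: 37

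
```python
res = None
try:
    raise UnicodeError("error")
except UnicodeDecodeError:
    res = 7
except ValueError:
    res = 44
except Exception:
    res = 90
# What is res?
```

Step-by-step execution trace:
1. `raise UnicodeError(...)` raises UnicodeError.
2. `except UnicodeDecodeError` does not match (UnicodeError is not a subclass of UnicodeDecodeError); skipped.
3. `except ValueError` matches (UnicodeError is a subclass of ValueError) → res = 44.
4. `except Exception` is not reached.
Result: 44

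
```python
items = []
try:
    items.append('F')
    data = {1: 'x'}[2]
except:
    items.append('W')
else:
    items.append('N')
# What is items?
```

Step-by-step execution trace:
1. try: `items.append('F')` → items = ['F'].
2. `data = {1: 'x'}[2]` raises KeyError.
3. bare `except` matches → `items.append('W')` → items = ['F', 'W'].
4. `else` is skipped (an exception was raised).
Result: ['F', 'W']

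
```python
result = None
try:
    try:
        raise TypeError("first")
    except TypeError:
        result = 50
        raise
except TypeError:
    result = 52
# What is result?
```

Step-by-step execution trace:
1. Inner try: `raise TypeError("first")` raises TypeError.
2. Inner `except TypeError` matches → result = 50.
3. bare `raise` re-raises the same TypeError.
4. Outer `except TypeError` matches → result = 52.
Result: 52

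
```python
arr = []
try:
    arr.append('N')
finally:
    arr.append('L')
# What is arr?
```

Step-by-step execution trace:
1. try: `arr.append('N')` → arr = ['N'].
2. The try body completes without raising.
3. finally always runs: `arr.append('L')` → arr = ['N', 'L'].
Result: ['N', 'L']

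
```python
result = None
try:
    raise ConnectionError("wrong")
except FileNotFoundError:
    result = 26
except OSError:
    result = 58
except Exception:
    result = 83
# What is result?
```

Step-by-step execution trace:
1. `raise ConnectionError(...)` raises ConnectionError.
2. `except FileNotFoundError` does not match (ConnectionError is not a subclass of FileNotFoundError); skipped.
3. `except OSError` matches (ConnectionError is a subclass of OSError) → result = 58.
4. `except Exception` is not reached.
Result: 58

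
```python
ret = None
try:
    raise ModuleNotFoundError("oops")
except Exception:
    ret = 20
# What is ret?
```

Step-by-step execution trace:
1. `raise ModuleNotFoundError(...)` raises ModuleNotFoundError.
2. `except Exception` matches (ModuleNotFoundError is a subclass of Exception) → ret = 20.
Result: 20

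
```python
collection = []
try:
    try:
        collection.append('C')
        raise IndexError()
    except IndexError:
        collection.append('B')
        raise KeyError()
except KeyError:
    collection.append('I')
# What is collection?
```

Step-by-step execution trace:
1. Inner try: `collection.append('C')` → collection = ['C'].
2. `raise IndexError()` raises IndexError.
3. Inner `except IndexError` matches → `collection.append('B')` → collection = ['C', 'B'].
4. `raise KeyError()` raises KeyError; propagates to outer try.
5. Outer `except KeyError` matches → `collection.append('I')` → collection = ['C', 'B', 'I'].
Result: ['C', 'B', 'I']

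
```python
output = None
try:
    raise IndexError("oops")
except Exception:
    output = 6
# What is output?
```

Step-by-step execution trace:
1. `raise IndexError(...)` raises IndexError.
2. `except Exception` matches (IndexError is a subclass of Exception) → output = 6.
Result: 6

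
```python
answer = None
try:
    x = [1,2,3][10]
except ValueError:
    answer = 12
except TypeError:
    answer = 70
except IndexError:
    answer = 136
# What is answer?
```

Step-by-step execution trace:
1. `x = [1,2,3][10]` raises IndexError.
2. `except ValueError` does not match IndexError; skipped.
3. `except TypeError` does not match IndexError; skipped.
4. `except IndexError` matches → answer = 136.
Result: 136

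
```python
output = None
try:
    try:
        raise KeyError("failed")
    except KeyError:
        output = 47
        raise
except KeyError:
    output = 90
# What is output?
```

Step-by-step execution trace:
1. Inner try: `raise KeyError("failed")` raises KeyError.
2. Inner `except KeyError` matches → output = 47.
3. bare `raise` re-raises the same KeyError.
4. Outer `except KeyError` matches → output = 90.
Result: 90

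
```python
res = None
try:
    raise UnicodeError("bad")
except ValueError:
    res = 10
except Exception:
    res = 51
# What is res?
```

Step-by-step execution trace:
1. `raise UnicodeError(...)` raises UnicodeError.
2. `except ValueError` matches (UnicodeError is a subclass of ValueError) → res = 10.
3. `except Exception` is not reached.
Result: 10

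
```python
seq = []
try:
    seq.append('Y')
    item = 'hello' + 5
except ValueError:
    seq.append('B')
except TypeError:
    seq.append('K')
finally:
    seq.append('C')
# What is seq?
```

Step-by-step execution trace:
1. try: `seq.append('Y')` → seq = ['Y'].
2. `item = 'hello' + 5` raises TypeError.
3. `except ValueError` does not match TypeError; skipped.
4. `except TypeError` matches → `seq.append('K')` → seq = ['Y', 'K'].
5. finally always runs: `seq.append('C')` → seq = ['Y', 'K', 'C'].
Result: ['Y', 'K', 'C']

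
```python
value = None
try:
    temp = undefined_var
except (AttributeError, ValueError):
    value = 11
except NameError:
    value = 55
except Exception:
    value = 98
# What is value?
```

Step-by-step execution trace:
1. `temp = undefined_var` raises NameError.
2. `except (AttributeError, ValueError)` does not match NameError; skipped.
3. `except NameError` matches (exact type match) → value = 55.
4. `except Exception` is not reached.
Result: 55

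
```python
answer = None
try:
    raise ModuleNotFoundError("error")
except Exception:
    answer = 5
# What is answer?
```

Step-by-step execution trace:
1. `raise ModuleNotFoundError(...)` raises ModuleNotFoundError.
2. `except Exception` matches (ModuleNotFoundError is a subclass of Exception) → answer = 5.
Result: 5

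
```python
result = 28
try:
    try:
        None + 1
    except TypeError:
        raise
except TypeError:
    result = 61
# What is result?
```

Step-by-step execution trace:
1. Inner try: `None + 1` raises TypeError.
2. Inner `except TypeError` matches; bare `raise` re-raises the same TypeError.
3. Outer `except TypeError` matches → result = 61.
Result: 61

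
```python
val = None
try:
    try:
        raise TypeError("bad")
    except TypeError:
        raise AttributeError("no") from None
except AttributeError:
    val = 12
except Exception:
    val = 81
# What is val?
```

Step-by-step execution trace:
1. Inner try raises TypeError; inner `except TypeError` catches it.
2. `raise AttributeError(...) from None` raises AttributeError (from None suppresses __context__, but the active exception is still AttributeError).
3. Outer `except AttributeError` matches → val = 12.
4. `except Exception` is not reached.
Result: 12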